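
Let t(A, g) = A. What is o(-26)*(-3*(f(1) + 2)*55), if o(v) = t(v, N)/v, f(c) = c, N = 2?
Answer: -495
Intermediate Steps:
o(v) = 1 (o(v) = v/v = 1)
o(-26)*(-3*(f(1) + 2)*55) = 1*(-3*(1 + 2)*55) = 1*(-3*3*55) = 1*(-9*55) = 1*(-495) = -495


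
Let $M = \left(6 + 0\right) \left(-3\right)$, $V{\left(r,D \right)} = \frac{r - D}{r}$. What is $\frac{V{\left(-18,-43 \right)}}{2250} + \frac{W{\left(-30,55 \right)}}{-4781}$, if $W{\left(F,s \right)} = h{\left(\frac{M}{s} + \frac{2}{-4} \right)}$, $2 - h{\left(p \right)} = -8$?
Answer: $- \frac{20981}{7745220} \approx -0.0027089$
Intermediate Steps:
$V{\left(r,D \right)} = \frac{r - D}{r}$
$M = -18$ ($M = 6 \left(-3\right) = -18$)
$h{\left(p \right)} = 10$ ($h{\left(p \right)} = 2 - -8 = 2 + 8 = 10$)
$W{\left(F,s \right)} = 10$
$\frac{V{\left(-18,-43 \right)}}{2250} + \frac{W{\left(-30,55 \right)}}{-4781} = \frac{\frac{1}{-18} \left(-18 - -43\right)}{2250} + \frac{10}{-4781} = - \frac{-18 + 43}{18} \cdot \frac{1}{2250} + 10 \left(- \frac{1}{4781}\right) = \left(- \frac{1}{18}\right) 25 \cdot \frac{1}{2250} - \frac{10}{4781} = \left(- \frac{25}{18}\right) \frac{1}{2250} - \frac{10}{4781} = - \frac{1}{1620} - \frac{10}{4781} = - \frac{20981}{7745220}$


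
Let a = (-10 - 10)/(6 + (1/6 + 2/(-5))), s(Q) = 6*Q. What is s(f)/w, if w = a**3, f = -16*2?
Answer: 5177717/1125000 ≈ 4.6024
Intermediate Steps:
f = -32
a = -600/173 (a = -20/(6 + (1*(1/6) + 2*(-1/5))) = -20/(6 + (1/6 - 2/5)) = -20/(6 - 7/30) = -20/173/30 = -20*30/173 = -600/173 ≈ -3.4682)
w = -216000000/5177717 (w = (-600/173)**3 = -216000000/5177717 ≈ -41.717)
s(f)/w = (6*(-32))/(-216000000/5177717) = -192*(-5177717/216000000) = 5177717/1125000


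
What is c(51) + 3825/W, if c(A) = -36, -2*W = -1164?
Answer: -5709/194 ≈ -29.428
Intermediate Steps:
W = 582 (W = -½*(-1164) = 582)
c(51) + 3825/W = -36 + 3825/582 = -36 + 3825*(1/582) = -36 + 1275/194 = -5709/194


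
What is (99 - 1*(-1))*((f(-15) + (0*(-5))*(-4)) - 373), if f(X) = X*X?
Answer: -14800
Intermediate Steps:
f(X) = X²
(99 - 1*(-1))*((f(-15) + (0*(-5))*(-4)) - 373) = (99 - 1*(-1))*(((-15)² + (0*(-5))*(-4)) - 373) = (99 + 1)*((225 + 0*(-4)) - 373) = 100*((225 + 0) - 373) = 100*(225 - 373) = 100*(-148) = -14800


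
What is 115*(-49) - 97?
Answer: -5732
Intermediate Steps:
115*(-49) - 97 = -5635 - 97 = -5732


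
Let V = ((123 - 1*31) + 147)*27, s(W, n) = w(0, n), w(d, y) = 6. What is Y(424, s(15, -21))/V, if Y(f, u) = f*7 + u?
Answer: 2974/6453 ≈ 0.46087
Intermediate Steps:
s(W, n) = 6
Y(f, u) = u + 7*f (Y(f, u) = 7*f + u = u + 7*f)
V = 6453 (V = ((123 - 31) + 147)*27 = (92 + 147)*27 = 239*27 = 6453)
Y(424, s(15, -21))/V = (6 + 7*424)/6453 = (6 + 2968)*(1/6453) = 2974*(1/6453) = 2974/6453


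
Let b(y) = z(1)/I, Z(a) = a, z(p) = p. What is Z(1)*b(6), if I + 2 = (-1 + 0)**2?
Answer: -1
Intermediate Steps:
I = -1 (I = -2 + (-1 + 0)**2 = -2 + (-1)**2 = -2 + 1 = -1)
b(y) = -1 (b(y) = 1/(-1) = 1*(-1) = -1)
Z(1)*b(6) = 1*(-1) = -1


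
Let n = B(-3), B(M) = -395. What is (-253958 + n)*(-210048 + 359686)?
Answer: -38060874214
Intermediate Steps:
n = -395
(-253958 + n)*(-210048 + 359686) = (-253958 - 395)*(-210048 + 359686) = -254353*149638 = -38060874214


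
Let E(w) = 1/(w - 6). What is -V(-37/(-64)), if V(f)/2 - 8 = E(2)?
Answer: -31/2 ≈ -15.500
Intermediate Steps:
E(w) = 1/(-6 + w)
V(f) = 31/2 (V(f) = 16 + 2/(-6 + 2) = 16 + 2/(-4) = 16 + 2*(-1/4) = 16 - 1/2 = 31/2)
-V(-37/(-64)) = -1*31/2 = -31/2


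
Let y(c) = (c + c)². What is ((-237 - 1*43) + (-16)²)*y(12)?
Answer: -13824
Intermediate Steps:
y(c) = 4*c² (y(c) = (2*c)² = 4*c²)
((-237 - 1*43) + (-16)²)*y(12) = ((-237 - 1*43) + (-16)²)*(4*12²) = ((-237 - 43) + 256)*(4*144) = (-280 + 256)*576 = -24*576 = -13824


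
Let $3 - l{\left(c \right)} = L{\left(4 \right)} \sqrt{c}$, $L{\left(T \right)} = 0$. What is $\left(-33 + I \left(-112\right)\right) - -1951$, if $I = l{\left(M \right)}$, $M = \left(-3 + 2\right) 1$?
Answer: $1582$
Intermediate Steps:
$M = -1$ ($M = \left(-1\right) 1 = -1$)
$l{\left(c \right)} = 3$ ($l{\left(c \right)} = 3 - 0 \sqrt{c} = 3 - 0 = 3 + 0 = 3$)
$I = 3$
$\left(-33 + I \left(-112\right)\right) - -1951 = \left(-33 + 3 \left(-112\right)\right) - -1951 = \left(-33 - 336\right) + 1951 = -369 + 1951 = 1582$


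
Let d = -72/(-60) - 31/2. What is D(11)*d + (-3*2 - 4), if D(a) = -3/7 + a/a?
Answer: -636/35 ≈ -18.171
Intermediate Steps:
D(a) = 4/7 (D(a) = -3*⅐ + 1 = -3/7 + 1 = 4/7)
d = -143/10 (d = -72*(-1/60) - 31*½ = 6/5 - 31/2 = -143/10 ≈ -14.300)
D(11)*d + (-3*2 - 4) = (4/7)*(-143/10) + (-3*2 - 4) = -286/35 + (-6 - 4) = -286/35 - 10 = -636/35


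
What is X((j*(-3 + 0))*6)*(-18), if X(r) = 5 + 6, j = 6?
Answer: -198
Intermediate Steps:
X(r) = 11
X((j*(-3 + 0))*6)*(-18) = 11*(-18) = -198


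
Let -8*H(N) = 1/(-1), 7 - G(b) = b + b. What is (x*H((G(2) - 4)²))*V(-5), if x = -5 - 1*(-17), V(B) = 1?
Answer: 3/2 ≈ 1.5000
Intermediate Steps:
G(b) = 7 - 2*b (G(b) = 7 - (b + b) = 7 - 2*b)
x = 12 (x = -5 + 17 = 12)
H(N) = ⅛ (H(N) = -⅛/(-1) = -⅛*(-1) = ⅛)
(x*H((G(2) - 4)²))*V(-5) = (12*(⅛))*1 = (3/2)*1 = 3/2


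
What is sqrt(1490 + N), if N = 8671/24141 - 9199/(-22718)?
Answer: sqrt(2653217935190830614)/42187326 ≈ 38.610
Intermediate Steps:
N = 32235449/42187326 (N = 8671*(1/24141) - 9199*(-1/22718) = 667/1857 + 9199/22718 = 32235449/42187326 ≈ 0.76410)
sqrt(1490 + N) = sqrt(1490 + 32235449/42187326) = sqrt(62891351189/42187326) = sqrt(2653217935190830614)/42187326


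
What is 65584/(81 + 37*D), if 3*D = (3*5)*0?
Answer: 65584/81 ≈ 809.68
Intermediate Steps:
D = 0 (D = ((3*5)*0)/3 = (15*0)/3 = (1/3)*0 = 0)
65584/(81 + 37*D) = 65584/(81 + 37*0) = 65584/(81 + 0) = 65584/81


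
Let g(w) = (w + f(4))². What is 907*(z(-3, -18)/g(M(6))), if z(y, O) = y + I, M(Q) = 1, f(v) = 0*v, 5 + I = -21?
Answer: -26303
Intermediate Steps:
I = -26 (I = -5 - 21 = -26)
f(v) = 0
z(y, O) = -26 + y (z(y, O) = y - 26 = -26 + y)
g(w) = w² (g(w) = (w + 0)² = w²)
907*(z(-3, -18)/g(M(6))) = 907*((-26 - 3)/(1²)) = 907*(-29/1) = 907*(-29*1) = 907*(-29) = -26303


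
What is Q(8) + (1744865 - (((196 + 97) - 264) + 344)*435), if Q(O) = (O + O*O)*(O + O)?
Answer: 1583762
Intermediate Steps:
Q(O) = 2*O*(O + O²) (Q(O) = (O + O²)*(2*O) = 2*O*(O + O²))
Q(8) + (1744865 - (((196 + 97) - 264) + 344)*435) = 2*8²*(1 + 8) + (1744865 - (((196 + 97) - 264) + 344)*435) = 2*64*9 + (1744865 - ((293 - 264) + 344)*435) = 1152 + (1744865 - (29 + 344)*435) = 1152 + (1744865 - 373*435) = 1152 + (1744865 - 1*162255) = 1152 + (1744865 - 162255) = 1152 + 1582610 = 1583762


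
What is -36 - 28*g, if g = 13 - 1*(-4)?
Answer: -512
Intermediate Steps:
g = 17 (g = 13 + 4 = 17)
-36 - 28*g = -36 - 28*17 = -36 - 476 = -512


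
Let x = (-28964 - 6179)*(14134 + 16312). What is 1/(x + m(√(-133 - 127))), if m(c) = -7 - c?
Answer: I/(-1069963785*I + 2*√65) ≈ -9.3461e-10 + 1.4085e-17*I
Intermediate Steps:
x = -1069963778 (x = -35143*30446 = -1069963778)
1/(x + m(√(-133 - 127))) = 1/(-1069963778 + (-7 - √(-133 - 127))) = 1/(-1069963778 + (-7 - √(-260))) = 1/(-1069963778 + (-7 - 2*I*√65)) = 1/(-1069963785 - 2*I*√65)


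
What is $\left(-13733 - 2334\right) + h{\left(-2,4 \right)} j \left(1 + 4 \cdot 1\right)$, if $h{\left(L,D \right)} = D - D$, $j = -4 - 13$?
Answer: $-16067$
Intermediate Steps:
$j = -17$
$h{\left(L,D \right)} = 0$
$\left(-13733 - 2334\right) + h{\left(-2,4 \right)} j \left(1 + 4 \cdot 1\right) = \left(-13733 - 2334\right) + 0 \left(-17\right) \left(1 + 4 \cdot 1\right) = -16067 + 0 \left(1 + 4\right) = -16067 + 0 \cdot 5 = -16067 + 0 = -16067$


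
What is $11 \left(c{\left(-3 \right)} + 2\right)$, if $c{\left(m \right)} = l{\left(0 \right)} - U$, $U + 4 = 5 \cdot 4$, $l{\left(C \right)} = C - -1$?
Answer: $-143$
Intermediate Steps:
$l{\left(C \right)} = 1 + C$ ($l{\left(C \right)} = C + 1 = 1 + C$)
$U = 16$ ($U = -4 + 5 \cdot 4 = -4 + 20 = 16$)
$c{\left(m \right)} = -15$ ($c{\left(m \right)} = \left(1 + 0\right) - 16 = 1 - 16 = -15$)
$11 \left(c{\left(-3 \right)} + 2\right) = 11 \left(-15 + 2\right) = 11 \left(-13\right) = -143$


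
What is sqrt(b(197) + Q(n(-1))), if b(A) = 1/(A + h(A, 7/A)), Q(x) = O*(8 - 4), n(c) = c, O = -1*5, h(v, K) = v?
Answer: I*sqrt(3104326)/394 ≈ 4.4719*I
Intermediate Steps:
O = -5
Q(x) = -20 (Q(x) = -5*(8 - 4) = -5*4 = -20)
b(A) = 1/(2*A) (b(A) = 1/(A + A) = 1/(2*A))
sqrt(b(197) + Q(n(-1))) = sqrt((1/2)/197 - 20) = sqrt((1/2)*(1/197) - 20) = sqrt(1/394 - 20) = sqrt(-7879/394) = I*sqrt(3104326)/394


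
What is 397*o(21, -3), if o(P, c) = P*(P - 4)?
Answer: 141729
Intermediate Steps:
o(P, c) = P*(-4 + P)
397*o(21, -3) = 397*(21*(-4 + 21)) = 397*(21*17) = 397*357 = 141729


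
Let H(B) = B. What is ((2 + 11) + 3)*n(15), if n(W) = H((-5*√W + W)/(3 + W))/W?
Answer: 8/9 - 8*√15/27 ≈ -0.25866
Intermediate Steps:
n(W) = (W - 5*√W)/(W*(3 + W)) (n(W) = ((-5*√W + W)/(3 + W))/W = ((W - 5*√W)/(3 + W))/W = (W - 5*√W)/(W*(3 + W)))
((2 + 11) + 3)*n(15) = ((2 + 11) + 3)*((15 - 5*√15)/(15*(3 + 15))) = (13 + 3)*((1/15)*(15 - 5*√15)/18) = 16*((1/15)*(1/18)*(15 - 5*√15)) = 16*(1/18 - √15/54) = 8/9 - 8*√15/27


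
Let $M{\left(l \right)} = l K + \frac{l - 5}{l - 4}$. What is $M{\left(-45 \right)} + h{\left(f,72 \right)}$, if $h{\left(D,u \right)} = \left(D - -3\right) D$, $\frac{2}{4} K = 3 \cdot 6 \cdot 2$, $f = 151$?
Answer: $\frac{980736}{49} \approx 20015.0$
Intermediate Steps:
$K = 72$ ($K = 2 \cdot 3 \cdot 6 \cdot 2 = 2 \cdot 18 \cdot 2 = 2 \cdot 36 = 72$)
$h{\left(D,u \right)} = D \left(3 + D\right)$ ($h{\left(D,u \right)} = \left(D + 3\right) D = \left(3 + D\right) D = D \left(3 + D\right)$)
$M{\left(l \right)} = 72 l + \frac{-5 + l}{-4 + l}$ ($M{\left(l \right)} = l 72 + \frac{l - 5}{l - 4} = 72 l + \frac{-5 + l}{-4 + l}$)
$M{\left(-45 \right)} + h{\left(f,72 \right)} = \frac{-5 - -12915 + 72 \left(-45\right)^{2}}{-4 - 45} + 151 \left(3 + 151\right) = \frac{-5 + 12915 + 72 \cdot 2025}{-49} + 151 \cdot 154 = - \frac{-5 + 12915 + 145800}{49} + 23254 = \left(- \frac{1}{49}\right) 158710 + 23254 = - \frac{158710}{49} + 23254 = \frac{980736}{49}$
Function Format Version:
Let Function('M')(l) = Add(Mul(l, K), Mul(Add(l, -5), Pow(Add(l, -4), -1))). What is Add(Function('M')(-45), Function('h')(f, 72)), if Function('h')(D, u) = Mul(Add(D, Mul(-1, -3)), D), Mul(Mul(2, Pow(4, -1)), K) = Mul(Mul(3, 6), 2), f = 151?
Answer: Rational(980736, 49) ≈ 20015.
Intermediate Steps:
K = 72 (K = Mul(2, Mul(Mul(3, 6), 2)) = Mul(2, Mul(18, 2)) = Mul(2, 36) = 72)
Function('h')(D, u) = Mul(D, Add(3, D)) (Function('h')(D, u) = Mul(Add(D, 3), D) = Mul(Add(3, D), D) = Mul(D, Add(3, D)))
Function('M')(l) = Add(Mul(72, l), Mul(Pow(Add(-4, l), -1), Add(-5, l))) (Function('M')(l) = Add(Mul(l, 72), Mul(Add(l, -5), Pow(Add(l, -4), -1))) = Add(Mul(72, l), Mul(Add(-5, l), Pow(Add(-4, l), -1))) = Add(Mul(72, l), Mul(Pow(Add(-4, l), -1), Add(-5, l))))
Add(Function('M')(-45), Function('h')(f, 72)) = Add(Mul(Pow(Add(-4, -45), -1), Add(-5, Mul(-287, -45), Mul(72, Pow(-45, 2)))), Mul(151, Add(3, 151))) = Add(Mul(Pow(-49, -1), Add(-5, 12915, Mul(72, 2025))), Mul(151, 154)) = Add(Mul(Rational(-1, 49), Add(-5, 12915, 145800)), 23254) = Add(Mul(Rational(-1, 49), 158710), 23254) = Add(Rational(-158710, 49), 23254) = Rational(980736, 49)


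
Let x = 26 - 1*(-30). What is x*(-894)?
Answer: -50064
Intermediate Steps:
x = 56 (x = 26 + 30 = 56)
x*(-894) = 56*(-894) = -50064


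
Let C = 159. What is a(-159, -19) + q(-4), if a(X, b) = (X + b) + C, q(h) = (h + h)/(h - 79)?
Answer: -1569/83 ≈ -18.904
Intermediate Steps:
q(h) = 2*h/(-79 + h) (q(h) = (2*h)/(-79 + h) = 2*h/(-79 + h))
a(X, b) = 159 + X + b (a(X, b) = (X + b) + 159 = 159 + X + b)
a(-159, -19) + q(-4) = (159 - 159 - 19) + 2*(-4)/(-79 - 4) = -19 + 2*(-4)/(-83) = -19 + 2*(-4)*(-1/83) = -19 + 8/83 = -1569/83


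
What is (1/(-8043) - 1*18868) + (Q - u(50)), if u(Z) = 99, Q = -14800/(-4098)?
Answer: -104172891106/5493369 ≈ -18963.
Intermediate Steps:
Q = 7400/2049 (Q = -14800*(-1/4098) = 7400/2049 ≈ 3.6115)
(1/(-8043) - 1*18868) + (Q - u(50)) = (1/(-8043) - 1*18868) + (7400/2049 - 1*99) = (-1/8043 - 18868) + (7400/2049 - 99) = -151755325/8043 - 195451/2049 = -104172891106/5493369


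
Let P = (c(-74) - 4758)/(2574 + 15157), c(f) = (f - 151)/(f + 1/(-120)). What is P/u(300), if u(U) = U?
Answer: -7038133/7873450550 ≈ -0.00089391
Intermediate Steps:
c(f) = (-151 + f)/(-1/120 + f) (c(f) = (-151 + f)/(f - 1/120) = (-151 + f)/(-1/120 + f))
P = -42228798/157469011 (P = (120*(-151 - 74)/(-1 + 120*(-74)) - 4758)/(2574 + 15157) = (120*(-225)/(-1 - 8880) - 4758)/17731 = (120*(-225)/(-8881) - 4758)*(1/17731) = (120*(-1/8881)*(-225) - 4758)*(1/17731) = (27000/8881 - 4758)*(1/17731) = -42228798/8881*1/17731 = -42228798/157469011 ≈ -0.26817)
P/u(300) = -42228798/157469011/300 = -42228798/157469011*1/300 = -7038133/7873450550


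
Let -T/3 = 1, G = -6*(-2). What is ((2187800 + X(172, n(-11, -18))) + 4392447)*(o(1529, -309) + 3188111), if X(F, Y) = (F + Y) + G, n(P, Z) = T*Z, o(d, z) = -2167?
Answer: 20965056702840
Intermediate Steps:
G = 12
T = -3 (T = -3*1 = -3)
n(P, Z) = -3*Z
X(F, Y) = 12 + F + Y (X(F, Y) = (F + Y) + 12 = 12 + F + Y)
((2187800 + X(172, n(-11, -18))) + 4392447)*(o(1529, -309) + 3188111) = ((2187800 + (12 + 172 - 3*(-18))) + 4392447)*(-2167 + 3188111) = ((2187800 + (12 + 172 + 54)) + 4392447)*3185944 = ((2187800 + 238) + 4392447)*3185944 = (2188038 + 4392447)*3185944 = 6580485*3185944 = 20965056702840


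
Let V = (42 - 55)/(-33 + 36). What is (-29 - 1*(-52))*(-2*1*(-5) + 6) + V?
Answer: 1091/3 ≈ 363.67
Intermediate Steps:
V = -13/3 ≈ -4.3333
(-29 - 1*(-52))*(-2*1*(-5) + 6) + V = (-29 - 1*(-52))*(-2*1*(-5) + 6) - 13/3 = (-29 + 52)*(-2*(-5) + 6) - 13/3 = 23*(10 + 6) - 13/3 = 23*16 - 13/3 = 368 - 13/3 = 1091/3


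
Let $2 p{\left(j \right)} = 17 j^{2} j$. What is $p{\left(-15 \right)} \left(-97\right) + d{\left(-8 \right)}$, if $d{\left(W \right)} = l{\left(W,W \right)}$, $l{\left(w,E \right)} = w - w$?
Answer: $\frac{5565375}{2} \approx 2.7827 \cdot 10^{6}$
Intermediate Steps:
$l{\left(w,E \right)} = 0$
$d{\left(W \right)} = 0$
$p{\left(j \right)} = \frac{17 j^{3}}{2}$ ($p{\left(j \right)} = \frac{17 j^{2} j}{2} = \frac{17 j^{3}}{2}$)
$p{\left(-15 \right)} \left(-97\right) + d{\left(-8 \right)} = \frac{17 \left(-15\right)^{3}}{2} \left(-97\right) + 0 = \frac{17}{2} \left(-3375\right) \left(-97\right) + 0 = \left(- \frac{57375}{2}\right) \left(-97\right) + 0 = \frac{5565375}{2} + 0 = \frac{5565375}{2}$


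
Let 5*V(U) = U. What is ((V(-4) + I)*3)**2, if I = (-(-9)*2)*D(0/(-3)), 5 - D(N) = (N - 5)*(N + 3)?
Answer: 29030544/25 ≈ 1.1612e+6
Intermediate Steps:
D(N) = 5 - (-5 + N)*(3 + N) (D(N) = 5 - (N - 5)*(N + 3) = 5 - (-5 + N)*(3 + N))
V(U) = U/5
I = 360 (I = (-(-9)*2)*(20 - (0/(-3))**2 + 2*(0/(-3))) = (-3*(-6))*(20 - (0*(-1/3))**2 + 2*(0*(-1/3))) = 18*(20 - 1*0**2 + 2*0) = 18*(20 - 1*0 + 0) = 18*(20 + 0 + 0) = 18*20 = 360)
((V(-4) + I)*3)**2 = (((1/5)*(-4) + 360)*3)**2 = ((-4/5 + 360)*3)**2 = ((1796/5)*3)**2 = (5388/5)**2 = 29030544/25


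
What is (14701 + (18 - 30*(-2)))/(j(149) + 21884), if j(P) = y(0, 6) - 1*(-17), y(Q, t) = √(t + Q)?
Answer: 323674879/479653795 - 14779*√6/479653795 ≈ 0.67473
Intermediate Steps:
y(Q, t) = √(Q + t)
j(P) = 17 + √6 (j(P) = √(0 + 6) - 1*(-17) = √6 + 17 = 17 + √6)
(14701 + (18 - 30*(-2)))/(j(149) + 21884) = (14701 + (18 - 30*(-2)))/((17 + √6) + 21884) = (14701 + (18 + 60))/(21901 + √6) = (14701 + 78)/(21901 + √6) = 14779/(21901 + √6)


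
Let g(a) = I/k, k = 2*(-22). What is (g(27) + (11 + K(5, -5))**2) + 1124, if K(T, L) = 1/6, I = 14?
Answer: 494357/396 ≈ 1248.4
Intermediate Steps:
K(T, L) = 1/6
k = -44
g(a) = -7/22 (g(a) = 14/(-44) = 14*(-1/44) = -7/22)
(g(27) + (11 + K(5, -5))**2) + 1124 = (-7/22 + (11 + 1/6)**2) + 1124 = (-7/22 + (67/6)**2) + 1124 = (-7/22 + 4489/36) + 1124 = 49253/396 + 1124 = 494357/396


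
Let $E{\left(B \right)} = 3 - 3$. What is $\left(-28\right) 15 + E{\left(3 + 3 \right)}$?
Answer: $-420$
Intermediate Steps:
$E{\left(B \right)} = 0$ ($E{\left(B \right)} = 3 - 3 = 0$)
$\left(-28\right) 15 + E{\left(3 + 3 \right)} = \left(-28\right) 15 + 0 = -420 + 0 = -420$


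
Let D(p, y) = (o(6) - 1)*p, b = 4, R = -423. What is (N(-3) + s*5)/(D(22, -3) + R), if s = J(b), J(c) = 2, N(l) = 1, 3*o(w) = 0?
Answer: -11/445 ≈ -0.024719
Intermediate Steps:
o(w) = 0 (o(w) = (⅓)*0 = 0)
s = 2
D(p, y) = -p (D(p, y) = (0 - 1)*p = -p)
(N(-3) + s*5)/(D(22, -3) + R) = (1 + 2*5)/(-1*22 - 423) = (1 + 10)/(-22 - 423) = 11/(-445) = 11*(-1/445) = -11/445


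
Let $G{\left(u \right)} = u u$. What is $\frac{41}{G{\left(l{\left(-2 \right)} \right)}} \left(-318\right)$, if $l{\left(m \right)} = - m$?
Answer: $- \frac{6519}{2} \approx -3259.5$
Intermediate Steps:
$G{\left(u \right)} = u^{2}$
$\frac{41}{G{\left(l{\left(-2 \right)} \right)}} \left(-318\right) = \frac{41}{\left(\left(-1\right) \left(-2\right)\right)^{2}} \left(-318\right) = \frac{41}{2^{2}} \left(-318\right) = \frac{41}{4} \left(-318\right) = - \frac{6519}{2}$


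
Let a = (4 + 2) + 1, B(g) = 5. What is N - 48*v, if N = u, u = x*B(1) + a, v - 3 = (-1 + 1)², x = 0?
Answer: -137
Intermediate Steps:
v = 3 (v = 3 + (-1 + 1)² = 3 + 0² = 3 + 0 = 3)
a = 7 (a = 6 + 1 = 7)
u = 7 (u = 0*5 + 7 = 0 + 7 = 7)
N = 7
N - 48*v = 7 - 48*3 = 7 - 144 = -137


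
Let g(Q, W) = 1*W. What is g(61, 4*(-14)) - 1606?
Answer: -1662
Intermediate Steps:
g(Q, W) = W
g(61, 4*(-14)) - 1606 = 4*(-14) - 1606 = -56 - 1606 = -1662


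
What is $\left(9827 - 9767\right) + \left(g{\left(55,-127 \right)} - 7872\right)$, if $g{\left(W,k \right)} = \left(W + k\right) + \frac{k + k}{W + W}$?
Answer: $- \frac{433747}{55} \approx -7886.3$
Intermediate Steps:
$g{\left(W,k \right)} = W + k + \frac{k}{W}$ ($g{\left(W,k \right)} = \left(W + k\right) + \frac{2 k}{2 W} = \left(W + k\right) + 2 k \frac{1}{2 W} = \left(W + k\right) + \frac{k}{W} = W + k + \frac{k}{W}$)
$\left(9827 - 9767\right) + \left(g{\left(55,-127 \right)} - 7872\right) = \left(9827 - 9767\right) - \frac{437047}{55} = 60 - \frac{437047}{55} = - \frac{433747}{55}$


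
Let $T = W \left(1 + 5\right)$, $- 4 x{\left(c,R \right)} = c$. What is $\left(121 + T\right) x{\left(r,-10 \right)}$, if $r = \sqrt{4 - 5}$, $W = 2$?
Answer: $- \frac{133 i}{4} \approx - 33.25 i$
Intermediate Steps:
$r = i$ ($r = \sqrt{-1} = i \approx 1.0 i$)
$x{\left(c,R \right)} = - \frac{c}{4}$
$T = 12$ ($T = 2 \left(1 + 5\right) = 2 \cdot 6 = 12$)
$\left(121 + T\right) x{\left(r,-10 \right)} = \left(121 + 12\right) \left(- \frac{i}{4}\right) = 133 \left(- \frac{i}{4}\right) = - \frac{133 i}{4}$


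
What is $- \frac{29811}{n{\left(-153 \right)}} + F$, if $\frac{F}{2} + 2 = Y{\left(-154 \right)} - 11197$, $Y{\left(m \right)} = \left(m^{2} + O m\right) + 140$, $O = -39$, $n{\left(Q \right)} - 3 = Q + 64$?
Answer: $\frac{3239847}{86} \approx 37673.0$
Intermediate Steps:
$n{\left(Q \right)} = 67 + Q$ ($n{\left(Q \right)} = 3 + \left(Q + 64\right) = 3 + \left(64 + Q\right) = 67 + Q$)
$Y{\left(m \right)} = 140 + m^{2} - 39 m$ ($Y{\left(m \right)} = \left(m^{2} - 39 m\right) + 140 = 140 + m^{2} - 39 m$)
$F = 37326$ ($F = -4 + 2 \left(\left(140 + \left(-154\right)^{2} - -6006\right) - 11197\right) = -4 + 2 \left(\left(140 + 23716 + 6006\right) - 11197\right) = -4 + 2 \left(29862 - 11197\right) = -4 + 2 \cdot 18665 = -4 + 37330 = 37326$)
$- \frac{29811}{n{\left(-153 \right)}} + F = - \frac{29811}{67 - 153} + 37326 = - \frac{29811}{-86} + 37326 = \left(-29811\right) \left(- \frac{1}{86}\right) + 37326 = \frac{29811}{86} + 37326 = \frac{3239847}{86}$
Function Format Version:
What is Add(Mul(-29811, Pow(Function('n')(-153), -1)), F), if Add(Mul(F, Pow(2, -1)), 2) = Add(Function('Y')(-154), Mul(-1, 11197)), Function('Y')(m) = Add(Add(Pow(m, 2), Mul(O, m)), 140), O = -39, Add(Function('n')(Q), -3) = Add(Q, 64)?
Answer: Rational(3239847, 86) ≈ 37673.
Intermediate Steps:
Function('n')(Q) = Add(67, Q) (Function('n')(Q) = Add(3, Add(Q, 64)) = Add(3, Add(64, Q)) = Add(67, Q))
Function('Y')(m) = Add(140, Pow(m, 2), Mul(-39, m)) (Function('Y')(m) = Add(Add(Pow(m, 2), Mul(-39, m)), 140) = Add(140, Pow(m, 2), Mul(-39, m)))
F = 37326 (F = Add(-4, Mul(2, Add(Add(140, Pow(-154, 2), Mul(-39, -154)), Mul(-1, 11197)))) = Add(-4, Mul(2, Add(Add(140, 23716, 6006), -11197))) = Add(-4, Mul(2, Add(29862, -11197))) = Add(-4, Mul(2, 18665)) = Add(-4, 37330) = 37326)
Add(Mul(-29811, Pow(Function('n')(-153), -1)), F) = Add(Mul(-29811, Pow(Add(67, -153), -1)), 37326) = Add(Mul(-29811, Pow(-86, -1)), 37326) = Add(Mul(-29811, Rational(-1, 86)), 37326) = Add(Rational(29811, 86), 37326) = Rational(3239847, 86)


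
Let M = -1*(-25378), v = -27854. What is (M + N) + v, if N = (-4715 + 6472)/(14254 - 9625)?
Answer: -11459647/4629 ≈ -2475.6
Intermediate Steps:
N = 1757/4629 ≈ 0.37956
M = 25378
(M + N) + v = (25378 + 1757/4629) - 27854 = 117476519/4629 - 27854 = -11459647/4629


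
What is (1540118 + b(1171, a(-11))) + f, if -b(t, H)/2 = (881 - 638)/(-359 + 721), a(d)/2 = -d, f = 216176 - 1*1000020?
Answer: 136885351/181 ≈ 7.5627e+5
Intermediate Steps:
f = -783844 (f = 216176 - 1000020 = -783844)
a(d) = -2*d (a(d) = 2*(-d) = -2*d)
b(t, H) = -243/181 (b(t, H) = -2*(881 - 638)/(-359 + 721) = -486/362 = -2*243/362 = -243/181)
(1540118 + b(1171, a(-11))) + f = (1540118 - 243/181) - 783844 = 278761115/181 - 783844 = 136885351/181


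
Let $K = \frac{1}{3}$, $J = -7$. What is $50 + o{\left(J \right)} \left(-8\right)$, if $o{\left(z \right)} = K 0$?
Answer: $50$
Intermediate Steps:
$K = \frac{1}{3} \approx 0.33333$
$o{\left(z \right)} = 0$ ($o{\left(z \right)} = \frac{1}{3} \cdot 0 = 0$)
$50 + o{\left(J \right)} \left(-8\right) = 50 + 0 \left(-8\right) = 50 + 0 = 50$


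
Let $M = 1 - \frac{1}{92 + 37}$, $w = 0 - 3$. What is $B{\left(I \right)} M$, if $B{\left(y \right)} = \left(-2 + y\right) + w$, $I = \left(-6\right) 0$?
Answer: $- \frac{640}{129} \approx -4.9612$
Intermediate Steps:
$I = 0$
$w = -3$
$M = \frac{128}{129}$ ($M = 1 - \frac{1}{129} = \frac{128}{129} \approx 0.99225$)
$B{\left(y \right)} = -5 + y$ ($B{\left(y \right)} = \left(-2 + y\right) - 3 = -5 + y$)
$B{\left(I \right)} M = \left(-5 + 0\right) \frac{128}{129} = \left(-5\right) \frac{128}{129} = - \frac{640}{129}$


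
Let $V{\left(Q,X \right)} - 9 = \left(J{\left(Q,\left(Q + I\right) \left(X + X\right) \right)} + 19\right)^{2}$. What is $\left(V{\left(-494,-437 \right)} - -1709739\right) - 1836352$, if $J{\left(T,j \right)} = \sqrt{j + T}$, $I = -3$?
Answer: $307641 + 76 \sqrt{108471} \approx 3.3267 \cdot 10^{5}$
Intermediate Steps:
$J{\left(T,j \right)} = \sqrt{T + j}$
$V{\left(Q,X \right)} = 9 + \left(19 + \sqrt{Q + 2 X \left(-3 + Q\right)}\right)^{2}$ ($V{\left(Q,X \right)} = 9 + \left(\sqrt{Q + \left(Q - 3\right) \left(X + X\right)} + 19\right)^{2} = 9 + \left(\sqrt{Q + \left(-3 + Q\right) 2 X} + 19\right)^{2} = 9 + \left(\sqrt{Q + 2 X \left(-3 + Q\right)} + 19\right)^{2} = 9 + \left(19 + \sqrt{Q + 2 X \left(-3 + Q\right)}\right)^{2}$)
$\left(V{\left(-494,-437 \right)} - -1709739\right) - 1836352 = \left(\left(9 + \left(19 + \sqrt{-494 + 2 \left(-437\right) \left(-3 - 494\right)}\right)^{2}\right) - -1709739\right) - 1836352 = \left(\left(9 + \left(19 + \sqrt{-494 + 2 \left(-437\right) \left(-497\right)}\right)^{2}\right) + 1709739\right) - 1836352 = \left(\left(9 + \left(19 + \sqrt{-494 + 434378}\right)^{2}\right) + 1709739\right) - 1836352 = \left(\left(9 + \left(19 + \sqrt{433884}\right)^{2}\right) + 1709739\right) - 1836352 = \left(\left(9 + \left(19 + 2 \sqrt{108471}\right)^{2}\right) + 1709739\right) - 1836352 = \left(1709748 + \left(19 + 2 \sqrt{108471}\right)^{2}\right) - 1836352 = -126604 + \left(19 + 2 \sqrt{108471}\right)^{2}$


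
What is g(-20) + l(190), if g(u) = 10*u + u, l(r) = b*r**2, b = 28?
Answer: 1010580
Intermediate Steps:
l(r) = 28*r**2
g(u) = 11*u
g(-20) + l(190) = 11*(-20) + 28*190**2 = -220 + 28*36100 = -220 + 1010800 = 1010580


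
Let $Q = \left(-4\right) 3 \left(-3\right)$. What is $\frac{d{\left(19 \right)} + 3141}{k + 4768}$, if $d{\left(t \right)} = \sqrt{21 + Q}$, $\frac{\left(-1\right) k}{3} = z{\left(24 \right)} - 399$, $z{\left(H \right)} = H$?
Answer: $\frac{3141}{5893} + \frac{\sqrt{57}}{5893} \approx 0.53429$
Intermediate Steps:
$Q = 36$ ($Q = \left(-12\right) \left(-3\right) = 36$)
$k = 1125$ ($k = - 3 \left(24 - 399\right) = \left(-3\right) \left(-375\right) = 1125$)
$d{\left(t \right)} = \sqrt{57}$ ($d{\left(t \right)} = \sqrt{21 + 36} = \sqrt{57}$)
$\frac{d{\left(19 \right)} + 3141}{k + 4768} = \frac{\sqrt{57} + 3141}{1125 + 4768} = \frac{3141 + \sqrt{57}}{5893} = \left(3141 + \sqrt{57}\right) \frac{1}{5893} = \frac{3141}{5893} + \frac{\sqrt{57}}{5893}$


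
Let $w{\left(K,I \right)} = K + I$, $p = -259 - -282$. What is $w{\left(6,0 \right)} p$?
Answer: $138$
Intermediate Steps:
$p = 23$ ($p = -259 + 282 = 23$)
$w{\left(K,I \right)} = I + K$
$w{\left(6,0 \right)} p = \left(0 + 6\right) 23 = 6 \cdot 23 = 138$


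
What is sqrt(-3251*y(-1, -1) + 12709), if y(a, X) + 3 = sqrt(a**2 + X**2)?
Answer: sqrt(22462 - 3251*sqrt(2)) ≈ 133.66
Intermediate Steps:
y(a, X) = -3 + sqrt(X**2 + a**2) (y(a, X) = -3 + sqrt(a**2 + X**2) = -3 + sqrt(X**2 + a**2))
sqrt(-3251*y(-1, -1) + 12709) = sqrt(-3251*(-3 + sqrt((-1)**2 + (-1)**2)) + 12709) = sqrt(-3251*(-3 + sqrt(1 + 1)) + 12709) = sqrt(-3251*(-3 + sqrt(2)) + 12709) = sqrt((9753 - 3251*sqrt(2)) + 12709) = sqrt(22462 - 3251*sqrt(2))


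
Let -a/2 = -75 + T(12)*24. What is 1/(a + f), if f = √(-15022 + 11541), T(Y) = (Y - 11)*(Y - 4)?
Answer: -234/58237 - 59*I/58237 ≈ -0.0040181 - 0.0010131*I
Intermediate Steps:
T(Y) = (-11 + Y)*(-4 + Y)
f = 59*I (f = √(-3481) = 59*I ≈ 59.0*I)
a = -234 (a = -2*(-75 + (44 + 12² - 15*12)*24) = -2*(-75 + (44 + 144 - 180)*24) = -2*(-75 + 8*24) = -2*(-75 + 192) = -2*117 = -234)
1/(a + f) = 1/(-234 + 59*I) = (-234 - 59*I)/58237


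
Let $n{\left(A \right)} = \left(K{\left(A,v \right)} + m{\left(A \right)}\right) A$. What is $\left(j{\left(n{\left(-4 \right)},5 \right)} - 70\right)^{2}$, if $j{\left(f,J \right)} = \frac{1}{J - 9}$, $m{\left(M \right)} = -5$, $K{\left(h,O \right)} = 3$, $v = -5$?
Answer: $\frac{78961}{16} \approx 4935.1$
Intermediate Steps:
$n{\left(A \right)} = - 2 A$ ($n{\left(A \right)} = \left(3 - 5\right) A = - 2 A$)
$j{\left(f,J \right)} = \frac{1}{-9 + J}$
$\left(j{\left(n{\left(-4 \right)},5 \right)} - 70\right)^{2} = \left(\frac{1}{-9 + 5} - 70\right)^{2} = \left(\frac{1}{-4} - 70\right)^{2} = \left(- \frac{1}{4} - 70\right)^{2} = \left(- \frac{281}{4}\right)^{2} = \frac{78961}{16}$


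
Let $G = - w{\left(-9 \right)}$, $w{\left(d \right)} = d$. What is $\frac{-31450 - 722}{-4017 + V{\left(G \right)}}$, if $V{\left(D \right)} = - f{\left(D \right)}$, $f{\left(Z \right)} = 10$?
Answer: $\frac{32172}{4027} \approx 7.9891$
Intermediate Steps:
$G = 9$ ($G = \left(-1\right) \left(-9\right) = 9$)
$V{\left(D \right)} = -10$ ($V{\left(D \right)} = \left(-1\right) 10 = -10$)
$\frac{-31450 - 722}{-4017 + V{\left(G \right)}} = \frac{-31450 - 722}{-4017 - 10} = \frac{-31450 - 722}{-4027} = \left(-32172\right) \left(- \frac{1}{4027}\right) = \frac{32172}{4027}$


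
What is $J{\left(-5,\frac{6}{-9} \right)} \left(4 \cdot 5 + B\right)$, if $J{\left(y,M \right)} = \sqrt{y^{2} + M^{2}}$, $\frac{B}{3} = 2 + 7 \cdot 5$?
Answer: $\frac{131 \sqrt{229}}{3} \approx 660.8$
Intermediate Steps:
$B = 111$ ($B = 3 \left(2 + 7 \cdot 5\right) = 3 \left(2 + 35\right) = 3 \cdot 37 = 111$)
$J{\left(y,M \right)} = \sqrt{M^{2} + y^{2}}$
$J{\left(-5,\frac{6}{-9} \right)} \left(4 \cdot 5 + B\right) = \sqrt{\left(\frac{6}{-9}\right)^{2} + \left(-5\right)^{2}} \left(4 \cdot 5 + 111\right) = \sqrt{\left(6 \left(- \frac{1}{9}\right)\right)^{2} + 25} \left(20 + 111\right) = \sqrt{\left(- \frac{2}{3}\right)^{2} + 25} \cdot 131 = \sqrt{\frac{4}{9} + 25} \cdot 131 = \sqrt{\frac{229}{9}} \cdot 131 = \frac{\sqrt{229}}{3} \cdot 131 = \frac{131 \sqrt{229}}{3}$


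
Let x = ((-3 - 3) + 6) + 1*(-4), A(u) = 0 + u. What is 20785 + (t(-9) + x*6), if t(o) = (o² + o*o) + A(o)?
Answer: 20914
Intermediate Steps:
A(u) = u
t(o) = o + 2*o² (t(o) = (o² + o*o) + o = (o² + o²) + o = 2*o² + o = o + 2*o²)
x = -4 (x = (-6 + 6) - 4 = 0 - 4 = -4)
20785 + (t(-9) + x*6) = 20785 + (-9*(1 + 2*(-9)) - 4*6) = 20785 + (-9*(1 - 18) - 24) = 20785 + (-9*(-17) - 24) = 20785 + (153 - 24) = 20785 + 129 = 20914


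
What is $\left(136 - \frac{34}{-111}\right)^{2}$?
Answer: $\frac{228916900}{12321} \approx 18579.0$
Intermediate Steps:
$\left(136 - \frac{34}{-111}\right)^{2} = \left(136 - - \frac{34}{111}\right)^{2} = \left(136 + \frac{34}{111}\right)^{2} = \left(\frac{15130}{111}\right)^{2} = \frac{228916900}{12321}$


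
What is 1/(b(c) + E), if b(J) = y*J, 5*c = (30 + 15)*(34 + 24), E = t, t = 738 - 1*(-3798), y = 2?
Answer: 1/5580 ≈ 0.00017921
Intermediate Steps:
t = 4536 (t = 738 + 3798 = 4536)
E = 4536
c = 522 (c = ((30 + 15)*(34 + 24))/5 = (45*58)/5 = (⅕)*2610 = 522)
b(J) = 2*J
1/(b(c) + E) = 1/(2*522 + 4536) = 1/(1044 + 4536) = 1/5580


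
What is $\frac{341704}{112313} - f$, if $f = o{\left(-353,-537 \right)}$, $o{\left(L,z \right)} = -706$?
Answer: $\frac{79634682}{112313} \approx 709.04$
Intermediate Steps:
$f = -706$
$\frac{341704}{112313} - f = \frac{341704}{112313} - -706 = 341704 \cdot \frac{1}{112313} + 706 = \frac{341704}{112313} + 706 = \frac{79634682}{112313}$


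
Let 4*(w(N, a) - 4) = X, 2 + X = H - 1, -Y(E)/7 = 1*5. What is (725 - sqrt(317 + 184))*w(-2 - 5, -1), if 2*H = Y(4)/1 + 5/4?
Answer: -22475/32 + 31*sqrt(501)/32 ≈ -680.66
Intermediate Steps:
Y(E) = -35 (Y(E) = -7*5 = -35)
H = -135/8 (H = (-35/1 + 5/4)/2 = (-35*1 + 5*(1/4))/2 = (-35 + 5/4)/2 = (1/2)*(-135/4) = -135/8 ≈ -16.875)
X = -159/8 (X = -2 + (-135/8 - 1) = -2 - 143/8 = -159/8 ≈ -19.875)
w(N, a) = -31/32 (w(N, a) = 4 + (1/4)*(-159/8) = 4 - 159/32 = -31/32)
(725 - sqrt(317 + 184))*w(-2 - 5, -1) = (725 - sqrt(317 + 184))*(-31/32) = (725 - sqrt(501))*(-31/32) = -22475/32 + 31*sqrt(501)/32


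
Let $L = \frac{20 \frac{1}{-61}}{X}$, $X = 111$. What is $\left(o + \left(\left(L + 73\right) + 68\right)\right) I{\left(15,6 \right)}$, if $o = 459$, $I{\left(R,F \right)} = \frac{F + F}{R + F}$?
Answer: $\frac{16250320}{47397} \approx 342.86$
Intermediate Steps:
$I{\left(R,F \right)} = \frac{2 F}{F + R}$
$L = - \frac{20}{6771}$ ($L = \frac{20 \frac{1}{-61}}{111} = 20 \left(- \frac{1}{61}\right) \frac{1}{111} = \left(- \frac{20}{61}\right) \frac{1}{111} = - \frac{20}{6771} \approx -0.0029538$)
$\left(o + \left(\left(L + 73\right) + 68\right)\right) I{\left(15,6 \right)} = \left(459 + \left(\left(- \frac{20}{6771} + 73\right) + 68\right)\right) 2 \cdot 6 \frac{1}{6 + 15} = \left(459 + \left(\frac{494263}{6771} + 68\right)\right) 2 \cdot 6 \cdot \frac{1}{21} = \left(459 + \frac{954691}{6771}\right) 2 \cdot 6 \cdot \frac{1}{21} = \frac{4062580}{6771} \cdot \frac{4}{7} = \frac{16250320}{47397}$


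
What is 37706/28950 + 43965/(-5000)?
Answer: -4337027/579000 ≈ -7.4905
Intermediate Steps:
37706/28950 + 43965/(-5000) = 37706*(1/28950) + 43965*(-1/5000) = 18853/14475 - 8793/1000 = -4337027/579000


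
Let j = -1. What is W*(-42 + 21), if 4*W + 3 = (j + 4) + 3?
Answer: -63/4 ≈ -15.750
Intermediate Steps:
W = ¾ (W = -¾ + ((-1 + 4) + 3)/4 = -¾ + (3 + 3)/4 = -¾ + (¼)*6 = -¾ + 3/2 = ¾ ≈ 0.75000)
W*(-42 + 21) = 3*(-42 + 21)/4 = (¾)*(-21) = -63/4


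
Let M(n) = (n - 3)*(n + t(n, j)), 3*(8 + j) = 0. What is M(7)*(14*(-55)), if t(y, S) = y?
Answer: -43120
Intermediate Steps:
j = -8 (j = -8 + (⅓)*0 = -8 + 0 = -8)
M(n) = 2*n*(-3 + n) (M(n) = (n - 3)*(n + n) = (-3 + n)*(2*n) = 2*n*(-3 + n))
M(7)*(14*(-55)) = (2*7*(-3 + 7))*(14*(-55)) = (2*7*4)*(-770) = 56*(-770) = -43120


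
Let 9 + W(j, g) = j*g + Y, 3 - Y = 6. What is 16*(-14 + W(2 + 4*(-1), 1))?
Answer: -448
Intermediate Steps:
Y = -3 (Y = 3 - 1*6 = 3 - 6 = -3)
W(j, g) = -12 + g*j (W(j, g) = -9 + (j*g - 3) = -9 + (g*j - 3) = -9 + (-3 + g*j) = -12 + g*j)
16*(-14 + W(2 + 4*(-1), 1)) = 16*(-14 + (-12 + 1*(2 + 4*(-1)))) = 16*(-14 + (-12 + 1*(2 - 4))) = 16*(-14 + (-12 + 1*(-2))) = 16*(-14 + (-12 - 2)) = 16*(-14 - 14) = 16*(-28) = -448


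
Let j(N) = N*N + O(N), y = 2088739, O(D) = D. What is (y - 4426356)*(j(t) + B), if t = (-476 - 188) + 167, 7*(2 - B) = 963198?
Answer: -1782199200800/7 ≈ -2.5460e+11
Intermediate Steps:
B = -963184/7 (B = 2 - ⅐*963198 = 2 - 963198/7 = -963184/7 ≈ -1.3760e+5)
t = -497 (t = -664 + 167 = -497)
j(N) = N + N² (j(N) = N*N + N = N² + N = N + N²)
(y - 4426356)*(j(t) + B) = (2088739 - 4426356)*(-497*(1 - 497) - 963184/7) = -2337617*(-497*(-496) - 963184/7) = -2337617*(246512 - 963184/7) = -2337617*762400/7 = -1782199200800/7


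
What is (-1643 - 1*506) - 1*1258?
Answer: -3407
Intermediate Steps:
(-1643 - 1*506) - 1*1258 = (-1643 - 506) - 1258 = -2149 - 1258 = -3407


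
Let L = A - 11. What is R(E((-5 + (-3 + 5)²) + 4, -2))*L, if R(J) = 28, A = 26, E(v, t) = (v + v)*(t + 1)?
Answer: 420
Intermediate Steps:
E(v, t) = 2*v*(1 + t) (E(v, t) = (2*v)*(1 + t) = 2*v*(1 + t))
L = 15 (L = 26 - 11 = 15)
R(E((-5 + (-3 + 5)²) + 4, -2))*L = 28*15 = 420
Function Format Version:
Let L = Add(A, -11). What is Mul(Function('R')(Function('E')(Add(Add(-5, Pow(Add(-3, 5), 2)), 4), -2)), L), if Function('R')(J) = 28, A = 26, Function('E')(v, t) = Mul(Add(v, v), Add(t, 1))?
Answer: 420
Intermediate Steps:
Function('E')(v, t) = Mul(2, v, Add(1, t)) (Function('E')(v, t) = Mul(Mul(2, v), Add(1, t)) = Mul(2, v, Add(1, t)))
L = 15 (L = Add(26, -11) = 15)
Mul(Function('R')(Function('E')(Add(Add(-5, Pow(Add(-3, 5), 2)), 4), -2)), L) = Mul(28, 15) = 420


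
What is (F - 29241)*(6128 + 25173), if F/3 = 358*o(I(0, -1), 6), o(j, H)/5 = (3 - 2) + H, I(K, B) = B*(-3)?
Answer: 261332049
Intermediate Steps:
I(K, B) = -3*B
o(j, H) = 5 + 5*H (o(j, H) = 5*((3 - 2) + H) = 5*(1 + H) = 5 + 5*H)
F = 37590 (F = 3*(358*(5 + 5*6)) = 3*(358*(5 + 30)) = 3*(358*35) = 3*12530 = 37590)
(F - 29241)*(6128 + 25173) = (37590 - 29241)*(6128 + 25173) = 8349*31301 = 261332049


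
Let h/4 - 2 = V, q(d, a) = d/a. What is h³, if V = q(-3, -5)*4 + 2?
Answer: 2097152/125 ≈ 16777.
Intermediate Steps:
V = 22/5 (V = -3/(-5)*4 + 2 = -3*(-⅕)*4 + 2 = (⅗)*4 + 2 = 12/5 + 2 = 22/5 ≈ 4.4000)
h = 128/5 (h = 8 + 4*(22/5) = 8 + 88/5 = 128/5 ≈ 25.600)
h³ = (128/5)³ = 2097152/125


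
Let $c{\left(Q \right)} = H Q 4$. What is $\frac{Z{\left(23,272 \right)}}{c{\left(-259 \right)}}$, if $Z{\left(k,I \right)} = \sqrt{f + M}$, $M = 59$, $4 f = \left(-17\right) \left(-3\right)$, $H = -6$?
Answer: $\frac{\sqrt{287}}{12432} \approx 0.0013627$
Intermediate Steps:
$c{\left(Q \right)} = - 24 Q$ ($c{\left(Q \right)} = - 6 Q 4 = - 24 Q$)
$f = \frac{51}{4}$ ($f = \frac{\left(-17\right) \left(-3\right)}{4} = \frac{1}{4} \cdot 51 = \frac{51}{4} \approx 12.75$)
$Z{\left(k,I \right)} = \frac{\sqrt{287}}{2}$ ($Z{\left(k,I \right)} = \sqrt{\frac{51}{4} + 59} = \sqrt{\frac{287}{4}} = \frac{\sqrt{287}}{2}$)
$\frac{Z{\left(23,272 \right)}}{c{\left(-259 \right)}} = \frac{\frac{1}{2} \sqrt{287}}{\left(-24\right) \left(-259\right)} = \frac{\frac{1}{2} \sqrt{287}}{6216} = \frac{\sqrt{287}}{2} \cdot \frac{1}{6216} = \frac{\sqrt{287}}{12432}$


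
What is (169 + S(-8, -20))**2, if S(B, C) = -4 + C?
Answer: 21025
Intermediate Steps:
(169 + S(-8, -20))**2 = (169 + (-4 - 20))**2 = (169 - 24)**2 = 145**2 = 21025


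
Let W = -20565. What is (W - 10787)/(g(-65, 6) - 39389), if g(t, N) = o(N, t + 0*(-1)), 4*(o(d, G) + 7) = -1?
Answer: 125408/157585 ≈ 0.79581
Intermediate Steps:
o(d, G) = -29/4 (o(d, G) = -7 + (1/4)*(-1) = -7 - 1/4 = -29/4)
g(t, N) = -29/4
(W - 10787)/(g(-65, 6) - 39389) = (-20565 - 10787)/(-29/4 - 39389) = -31352/(-157585/4) = -31352*(-4/157585) = 125408/157585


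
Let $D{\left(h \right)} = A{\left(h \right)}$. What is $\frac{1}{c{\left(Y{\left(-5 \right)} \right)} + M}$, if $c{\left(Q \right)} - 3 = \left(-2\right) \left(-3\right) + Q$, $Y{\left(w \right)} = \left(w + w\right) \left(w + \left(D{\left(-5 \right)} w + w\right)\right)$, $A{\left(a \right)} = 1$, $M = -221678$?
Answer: $- \frac{1}{221519} \approx -4.5143 \cdot 10^{-6}$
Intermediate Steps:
$D{\left(h \right)} = 1$
$Y{\left(w \right)} = 6 w^{2}$ ($Y{\left(w \right)} = \left(w + w\right) \left(w + \left(1 w + w\right)\right) = 2 w \left(w + \left(w + w\right)\right) = 2 w \left(w + 2 w\right) = 2 w 3 w = 6 w^{2}$)
$c{\left(Q \right)} = 9 + Q$ ($c{\left(Q \right)} = 3 + \left(\left(-2\right) \left(-3\right) + Q\right) = 3 + \left(6 + Q\right) = 9 + Q$)
$\frac{1}{c{\left(Y{\left(-5 \right)} \right)} + M} = \frac{1}{\left(9 + 6 \left(-5\right)^{2}\right) - 221678} = \frac{1}{\left(9 + 6 \cdot 25\right) - 221678} = \frac{1}{\left(9 + 150\right) - 221678} = \frac{1}{159 - 221678} = \frac{1}{-221519} = - \frac{1}{221519}$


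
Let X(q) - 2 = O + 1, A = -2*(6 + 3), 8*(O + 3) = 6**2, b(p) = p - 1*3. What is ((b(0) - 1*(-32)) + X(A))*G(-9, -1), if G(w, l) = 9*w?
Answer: -5427/2 ≈ -2713.5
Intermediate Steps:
b(p) = -3 + p (b(p) = p - 3 = -3 + p)
O = 3/2 (O = -3 + (1/8)*6**2 = -3 + (1/8)*36 = -3 + 9/2 = 3/2 ≈ 1.5000)
A = -18 (A = -2*9 = -18)
X(q) = 9/2 (X(q) = 2 + (3/2 + 1) = 2 + 5/2 = 9/2)
((b(0) - 1*(-32)) + X(A))*G(-9, -1) = (((-3 + 0) - 1*(-32)) + 9/2)*(9*(-9)) = ((-3 + 32) + 9/2)*(-81) = (29 + 9/2)*(-81) = (67/2)*(-81) = -5427/2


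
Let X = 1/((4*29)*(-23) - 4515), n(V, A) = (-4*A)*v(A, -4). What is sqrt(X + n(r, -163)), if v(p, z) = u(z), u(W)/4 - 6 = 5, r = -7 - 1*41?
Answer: sqrt(1480171381249)/7183 ≈ 169.38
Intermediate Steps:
r = -48 (r = -7 - 41 = -48)
u(W) = 44 (u(W) = 24 + 4*5 = 24 + 20 = 44)
v(p, z) = 44
n(V, A) = -176*A (n(V, A) = -4*A*44 = -176*A)
X = -1/7183 (X = 1/(116*(-23) - 4515) = 1/(-2668 - 4515) = 1/(-7183) = -1/7183 ≈ -0.00013922)
sqrt(X + n(r, -163)) = sqrt(-1/7183 - 176*(-163)) = sqrt(-1/7183 + 28688) = sqrt(206065903/7183) = sqrt(1480171381249)/7183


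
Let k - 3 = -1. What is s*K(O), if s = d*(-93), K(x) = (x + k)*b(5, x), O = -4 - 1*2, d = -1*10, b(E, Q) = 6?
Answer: -22320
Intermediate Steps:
d = -10
O = -6 (O = -4 - 2 = -6)
k = 2 (k = 3 - 1 = 2)
K(x) = 12 + 6*x (K(x) = (x + 2)*6 = (2 + x)*6 = 12 + 6*x)
s = 930 (s = -10*(-93) = 930)
s*K(O) = 930*(12 + 6*(-6)) = 930*(12 - 36) = 930*(-24) = -22320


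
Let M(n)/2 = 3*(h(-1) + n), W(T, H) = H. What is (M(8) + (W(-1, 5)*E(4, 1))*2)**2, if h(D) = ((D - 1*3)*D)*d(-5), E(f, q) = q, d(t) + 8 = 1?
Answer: 12100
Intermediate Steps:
d(t) = -7 (d(t) = -8 + 1 = -7)
h(D) = -7*D*(-3 + D) (h(D) = ((D - 1*3)*D)*(-7) = ((D - 3)*D)*(-7) = ((-3 + D)*D)*(-7) = (D*(-3 + D))*(-7) = -7*D*(-3 + D))
M(n) = -168 + 6*n (M(n) = 2*(3*(7*(-1)*(3 - 1*(-1)) + n)) = 2*(3*(7*(-1)*(3 + 1) + n)) = 2*(3*(7*(-1)*4 + n)) = 2*(3*(-28 + n)) = 2*(-84 + 3*n) = -168 + 6*n)
(M(8) + (W(-1, 5)*E(4, 1))*2)**2 = ((-168 + 6*8) + (5*1)*2)**2 = ((-168 + 48) + 5*2)**2 = (-120 + 10)**2 = (-110)**2 = 12100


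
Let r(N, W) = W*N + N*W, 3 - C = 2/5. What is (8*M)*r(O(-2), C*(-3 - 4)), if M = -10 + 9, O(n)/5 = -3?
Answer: -4368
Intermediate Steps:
C = 13/5 (C = 3 - 2/5 = 3 - 1*⅖ = 3 - ⅖ = 13/5 ≈ 2.6000)
O(n) = -15 (O(n) = 5*(-3) = -15)
M = -1
r(N, W) = 2*N*W (r(N, W) = N*W + N*W = 2*N*W)
(8*M)*r(O(-2), C*(-3 - 4)) = (8*(-1))*(2*(-15)*(13*(-3 - 4)/5)) = -16*(-15)*(13/5)*(-7) = -16*(-15)*(-91)/5 = -8*546 = -4368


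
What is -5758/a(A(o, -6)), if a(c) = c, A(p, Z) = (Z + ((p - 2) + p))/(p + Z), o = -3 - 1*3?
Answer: -17274/5 ≈ -3454.8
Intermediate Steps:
o = -6 (o = -3 - 3 = -6)
A(p, Z) = (-2 + Z + 2*p)/(Z + p) (A(p, Z) = (Z + ((-2 + p) + p))/(Z + p) = (Z + (-2 + 2*p))/(Z + p) = (-2 + Z + 2*p)/(Z + p))
-5758/a(A(o, -6)) = -5758*(-6 - 6)/(-2 - 6 + 2*(-6)) = -5758*(-12/(-2 - 6 - 12)) = -5758/((-1/12*(-20))) = -5758/5/3 = -5758*⅗ = -17274/5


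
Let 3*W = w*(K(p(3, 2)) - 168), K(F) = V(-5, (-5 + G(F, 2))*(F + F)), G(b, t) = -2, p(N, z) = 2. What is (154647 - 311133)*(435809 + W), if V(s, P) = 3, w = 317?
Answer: -65469673764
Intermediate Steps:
K(F) = 3
W = -17435 (W = (317*(3 - 168))/3 = (317*(-165))/3 = (⅓)*(-52305) = -17435)
(154647 - 311133)*(435809 + W) = (154647 - 311133)*(435809 - 17435) = -156486*418374 = -65469673764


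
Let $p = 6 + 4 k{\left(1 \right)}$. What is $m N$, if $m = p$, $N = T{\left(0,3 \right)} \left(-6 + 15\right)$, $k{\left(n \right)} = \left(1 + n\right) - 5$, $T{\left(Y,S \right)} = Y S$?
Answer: $0$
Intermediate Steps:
$T{\left(Y,S \right)} = S Y$
$k{\left(n \right)} = -4 + n$
$N = 0$ ($N = 3 \cdot 0 \left(-6 + 15\right) = 0 \cdot 9 = 0$)
$p = -6$ ($p = 6 + 4 \left(-4 + 1\right) = 6 + 4 \left(-3\right) = 6 - 12 = -6$)
$m = -6$
$m N = \left(-6\right) 0 = 0$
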